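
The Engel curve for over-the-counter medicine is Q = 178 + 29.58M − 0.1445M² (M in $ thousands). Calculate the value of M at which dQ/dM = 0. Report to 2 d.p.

102.35

dQ/dM = 29.58 − 0.289M.
The good is inferior where dQ/dM < 0. Setting dQ/dM = 0 gives M = 29.58 / 0.289 = 102.35.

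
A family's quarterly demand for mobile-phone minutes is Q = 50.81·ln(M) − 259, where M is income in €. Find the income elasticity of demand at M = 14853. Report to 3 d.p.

0.222

At M = 14853: Q = 229.079.
dQ/dM = 50.81/M = 0.00342086 at this income.
η = (dQ/dM)·(M/Q) = 0.00342086 × (14853/229.079) = 0.222.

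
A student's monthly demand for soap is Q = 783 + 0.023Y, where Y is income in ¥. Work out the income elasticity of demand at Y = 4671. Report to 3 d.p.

0.121

At Y = 4671: Q = 890.433.
dQ/dY = 0.023.
η = (dQ/dY)·(Y/Q) = 0.023 × (4671/890.433) = 0.121.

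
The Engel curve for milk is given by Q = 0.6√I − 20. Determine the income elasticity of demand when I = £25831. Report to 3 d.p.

At I = 25831: Q = 76.432.
dQ/dI = 0.6/(2√I) = 0.0018666 at this income.
η = (dQ/dI)·(I/Q) = 0.0018666 × (25831/76.432) = 0.631.

0.631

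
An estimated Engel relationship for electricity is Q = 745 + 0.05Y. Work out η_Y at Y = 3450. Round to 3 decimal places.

At Y = 3450: Q = 917.500.
dQ/dY = 0.05.
η = (dQ/dY)·(Y/Q) = 0.05 × (3450/917.500) = 0.188.

0.188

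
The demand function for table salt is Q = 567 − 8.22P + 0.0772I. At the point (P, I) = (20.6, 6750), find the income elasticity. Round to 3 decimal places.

0.567

At P = 20.6, I = 6750: Q = 918.768.
Holding P constant, ∂Q/∂I = 0.0772.
η_I = (∂Q/∂I)·(I/Q) = 0.0772 × (6750/918.768) = 0.567.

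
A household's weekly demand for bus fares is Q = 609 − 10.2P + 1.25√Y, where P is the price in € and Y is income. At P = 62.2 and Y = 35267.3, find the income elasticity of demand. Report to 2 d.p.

At P = 62.2, Y = 35267.3: Q = 209.305.
Holding P constant, ∂Q/∂Y = 1.25/(2√Y) = 0.00332808.
η_Y = (∂Q/∂Y)·(Y/Q) = 0.00332808 × (35267.3/209.305) = 0.56.

0.56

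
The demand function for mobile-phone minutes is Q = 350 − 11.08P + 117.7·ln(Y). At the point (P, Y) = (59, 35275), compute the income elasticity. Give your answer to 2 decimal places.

0.13

At P = 59, Y = 35275: Q = 928.708.
Holding P constant, ∂Q/∂Y = 117.7/Y = 0.00333664.
η_Y = (∂Q/∂Y)·(Y/Q) = 0.00333664 × (35275/928.708) = 0.13.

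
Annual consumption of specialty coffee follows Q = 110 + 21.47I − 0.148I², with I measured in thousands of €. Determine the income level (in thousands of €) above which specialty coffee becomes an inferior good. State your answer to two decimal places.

dQ/dI = 21.47 − 0.296I.
The good is inferior where dQ/dI < 0. Setting dQ/dI = 0 gives I = 21.47 / 0.296 = 72.53.

72.53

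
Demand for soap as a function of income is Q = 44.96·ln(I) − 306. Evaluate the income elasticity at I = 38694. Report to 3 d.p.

At I = 38694: Q = 168.932.
dQ/dI = 44.96/I = 0.00116194 at this income.
η = (dQ/dI)·(I/Q) = 0.00116194 × (38694/168.932) = 0.266.

0.266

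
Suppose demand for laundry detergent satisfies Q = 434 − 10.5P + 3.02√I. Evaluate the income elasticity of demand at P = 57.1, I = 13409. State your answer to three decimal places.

0.949

At P = 57.1, I = 13409: Q = 184.158.
Holding P constant, ∂Q/∂I = 3.02/(2√I) = 0.01304.
η_I = (∂Q/∂I)·(I/Q) = 0.01304 × (13409/184.158) = 0.949.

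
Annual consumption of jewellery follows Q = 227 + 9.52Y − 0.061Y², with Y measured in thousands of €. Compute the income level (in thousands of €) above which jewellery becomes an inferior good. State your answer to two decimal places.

78.03

dQ/dY = 9.52 − 0.122Y.
The good is inferior where dQ/dY < 0. Setting dQ/dY = 0 gives Y = 9.52 / 0.122 = 78.03.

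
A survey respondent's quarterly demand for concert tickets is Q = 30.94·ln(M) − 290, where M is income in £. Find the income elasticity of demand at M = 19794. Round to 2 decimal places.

1.92

At M = 19794: Q = 16.094.
dQ/dM = 30.94/M = 0.0015631 at this income.
η = (dQ/dM)·(M/Q) = 0.0015631 × (19794/16.094) = 1.92.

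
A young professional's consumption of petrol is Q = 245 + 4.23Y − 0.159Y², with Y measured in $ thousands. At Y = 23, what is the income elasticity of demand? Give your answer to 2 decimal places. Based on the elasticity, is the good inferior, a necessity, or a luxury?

-0.27 (inferior good)

At Y = 23: Q = 258.1790.
dQ/dY = 4.23 − 0.318Y = -3.08400.
η = (dQ/dY)·(Y/Q) = -3.08400 × (23/258.1790) = -0.27.
η < 0 ⇒ inferior good.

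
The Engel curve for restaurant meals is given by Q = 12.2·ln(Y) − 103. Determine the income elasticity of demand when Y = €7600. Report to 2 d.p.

At Y = 7600: Q = 6.018.
dQ/dY = 12.2/Y = 0.00160526 at this income.
η = (dQ/dY)·(Y/Q) = 0.00160526 × (7600/6.018) = 2.03.

2.03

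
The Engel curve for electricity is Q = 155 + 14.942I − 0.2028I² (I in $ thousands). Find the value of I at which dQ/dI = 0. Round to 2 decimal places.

36.84

dQ/dI = 14.942 − 0.4056I.
The good is inferior where dQ/dI < 0. Setting dQ/dI = 0 gives I = 14.942 / 0.4056 = 36.84.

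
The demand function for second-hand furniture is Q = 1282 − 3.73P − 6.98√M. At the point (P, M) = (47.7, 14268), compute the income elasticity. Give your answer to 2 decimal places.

At P = 47.7, M = 14268: Q = 270.327.
Holding P constant, ∂Q/∂M = -6.98/(2√M) = -0.0292176.
η_M = (∂Q/∂M)·(M/Q) = -0.0292176 × (14268/270.327) = -1.54.

-1.54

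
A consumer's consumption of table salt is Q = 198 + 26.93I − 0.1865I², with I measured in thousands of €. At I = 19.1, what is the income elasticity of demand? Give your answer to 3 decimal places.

At I = 19.1: Q = 644.3259.
dQ/dI = 26.93 − 0.373I = 19.80570.
η = (dQ/dI)·(I/Q) = 19.80570 × (19.1/644.3259) = 0.587.

0.587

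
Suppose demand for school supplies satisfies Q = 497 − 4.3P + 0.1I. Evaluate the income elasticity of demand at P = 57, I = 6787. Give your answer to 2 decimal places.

0.73

At P = 57, I = 6787: Q = 930.600.
Holding P constant, ∂Q/∂I = 0.1.
η_I = (∂Q/∂I)·(I/Q) = 0.1 × (6787/930.600) = 0.73.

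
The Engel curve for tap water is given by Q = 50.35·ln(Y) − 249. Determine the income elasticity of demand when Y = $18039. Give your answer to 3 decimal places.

0.206

At Y = 18039: Q = 244.445.
dQ/dY = 50.35/Y = 0.00279117 at this income.
η = (dQ/dY)·(Y/Q) = 0.00279117 × (18039/244.445) = 0.206.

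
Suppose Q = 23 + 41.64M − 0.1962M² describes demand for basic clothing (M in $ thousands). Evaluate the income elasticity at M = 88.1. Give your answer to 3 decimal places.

0.287

At M = 88.1: Q = 2168.6561.
dQ/dM = 41.64 − 0.3924M = 7.06956.
η = (dQ/dM)·(M/Q) = 7.06956 × (88.1/2168.6561) = 0.287.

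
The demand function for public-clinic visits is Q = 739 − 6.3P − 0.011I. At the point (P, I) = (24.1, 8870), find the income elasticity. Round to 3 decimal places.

At P = 24.1, I = 8870: Q = 489.600.
Holding P constant, ∂Q/∂I = −0.011.
η_I = (∂Q/∂I)·(I/Q) = -0.011 × (8870/489.600) = -0.199.

-0.199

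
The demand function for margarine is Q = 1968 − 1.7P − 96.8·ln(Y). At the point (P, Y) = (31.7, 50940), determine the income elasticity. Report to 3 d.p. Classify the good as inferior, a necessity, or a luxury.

At P = 31.7, Y = 50940: Q = 864.953.
Holding P constant, ∂Q/∂Y = -96.8/Y = -0.00190027.
η_Y = (∂Q/∂Y)·(Y/Q) = -0.00190027 × (50940/864.953) = -0.112.
Since η < 0, this is an inferior good.

-0.112 (inferior good)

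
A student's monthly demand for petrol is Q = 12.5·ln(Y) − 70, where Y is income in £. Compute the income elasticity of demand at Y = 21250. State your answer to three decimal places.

At Y = 21250: Q = 54.551.
dQ/dY = 12.5/Y = 0.000588235 at this income.
η = (dQ/dY)·(Y/Q) = 0.000588235 × (21250/54.551) = 0.229.

0.229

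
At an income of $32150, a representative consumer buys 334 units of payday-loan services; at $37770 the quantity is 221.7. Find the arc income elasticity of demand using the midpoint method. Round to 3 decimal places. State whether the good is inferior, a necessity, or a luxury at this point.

ΔQ = 221.7 − 334 = -112.3; midpoint Q̄ = (334 + 221.7)/2 = 277.85.
ΔI = 37770 − 32150 = 5620; midpoint Ī = (32150 + 37770)/2 = 34960.
η = (ΔQ/Q̄) ÷ (ΔI/Ī) = (-112.3/277.85) ÷ (5620/34960) = -2.514.
η < 0 ⇒ inferior good.

-2.514 (inferior good)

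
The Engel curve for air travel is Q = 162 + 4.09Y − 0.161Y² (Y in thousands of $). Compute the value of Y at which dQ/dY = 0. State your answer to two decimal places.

12.70

dQ/dY = 4.09 − 0.322Y.
The good is inferior where dQ/dY < 0. Setting dQ/dY = 0 gives Y = 4.09 / 0.322 = 12.70.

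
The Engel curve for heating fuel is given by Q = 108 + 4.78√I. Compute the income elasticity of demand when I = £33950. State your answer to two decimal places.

0.45

At I = 33950: Q = 988.740.
dQ/dI = 4.78/(2√I) = 0.0129711 at this income.
η = (dQ/dI)·(I/Q) = 0.0129711 × (33950/988.740) = 0.45.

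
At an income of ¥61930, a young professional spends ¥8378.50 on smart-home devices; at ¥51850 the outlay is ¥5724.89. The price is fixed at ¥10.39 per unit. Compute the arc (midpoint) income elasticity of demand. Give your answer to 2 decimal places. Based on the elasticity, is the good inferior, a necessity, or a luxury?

With a constant price, Q₁ = 8378.50/10.39 = 806.400 and Q₂ = 5724.89/10.39 = 551.000 (equivalently, work directly with expenditure since P cancels).
Midpoint %ΔQ = (5724.89 − 8378.50)/7051.70 = -0.37631; midpoint %ΔI = (51850 − 61930)/56890 = -0.17718.
η = -0.37631 / -0.17718 = 2.12.
η > 1 ⇒ luxury.

2.12 (luxury)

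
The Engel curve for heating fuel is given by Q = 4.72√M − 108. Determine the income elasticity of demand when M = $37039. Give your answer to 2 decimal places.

0.57

At M = 37039: Q = 800.388.
dQ/dM = 4.72/(2√M) = 0.0122626 at this income.
η = (dQ/dM)·(M/Q) = 0.0122626 × (37039/800.388) = 0.57.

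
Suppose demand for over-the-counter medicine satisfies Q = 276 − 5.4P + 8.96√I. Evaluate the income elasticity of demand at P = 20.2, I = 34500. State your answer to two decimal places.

At P = 20.2, I = 34500: Q = 1831.166.
Holding P constant, ∂Q/∂I = 8.96/(2√I) = 0.0241195.
η_I = (∂Q/∂I)·(I/Q) = 0.0241195 × (34500/1831.166) = 0.45.

0.45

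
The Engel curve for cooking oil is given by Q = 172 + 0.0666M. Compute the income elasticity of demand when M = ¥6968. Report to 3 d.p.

At M = 6968: Q = 636.069.
dQ/dM = 0.0666.
η = (dQ/dM)·(M/Q) = 0.0666 × (6968/636.069) = 0.730.

0.730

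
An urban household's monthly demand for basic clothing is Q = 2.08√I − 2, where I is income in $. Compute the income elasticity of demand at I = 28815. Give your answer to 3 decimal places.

0.503

At I = 28815: Q = 351.080.
dQ/dI = 2.08/(2√I) = 0.00612666 at this income.
η = (dQ/dI)·(I/Q) = 0.00612666 × (28815/351.080) = 0.503.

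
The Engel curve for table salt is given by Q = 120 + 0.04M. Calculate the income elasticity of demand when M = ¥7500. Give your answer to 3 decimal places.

At M = 7500: Q = 420.000.
dQ/dM = 0.04.
η = (dQ/dM)·(M/Q) = 0.04 × (7500/420.000) = 0.714.

0.714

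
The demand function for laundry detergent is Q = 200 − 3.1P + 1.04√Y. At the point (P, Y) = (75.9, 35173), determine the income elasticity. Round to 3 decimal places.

At P = 75.9, Y = 35173: Q = 159.756.
Holding P constant, ∂Q/∂Y = 1.04/(2√Y) = 0.00277267.
η_Y = (∂Q/∂Y)·(Y/Q) = 0.00277267 × (35173/159.756) = 0.610.

0.610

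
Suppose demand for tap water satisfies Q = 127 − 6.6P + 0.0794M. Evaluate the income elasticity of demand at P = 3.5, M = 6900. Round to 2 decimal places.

At P = 3.5, M = 6900: Q = 651.760.
Holding P constant, ∂Q/∂M = 0.0794.
η_M = (∂Q/∂M)·(M/Q) = 0.0794 × (6900/651.760) = 0.84.

0.84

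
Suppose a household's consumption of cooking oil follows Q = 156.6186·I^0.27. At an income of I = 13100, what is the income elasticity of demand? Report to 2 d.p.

For Q = A·I^β the income elasticity is constant and equal to β.
Here β = 0.27, so η = 0.27.

0.27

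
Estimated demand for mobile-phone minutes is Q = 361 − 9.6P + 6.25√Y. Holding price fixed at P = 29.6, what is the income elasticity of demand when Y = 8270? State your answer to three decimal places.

At P = 29.6, Y = 8270: Q = 645.212.
Holding P constant, ∂Q/∂Y = 6.25/(2√Y) = 0.0343635.
η_Y = (∂Q/∂Y)·(Y/Q) = 0.0343635 × (8270/645.212) = 0.440.

0.440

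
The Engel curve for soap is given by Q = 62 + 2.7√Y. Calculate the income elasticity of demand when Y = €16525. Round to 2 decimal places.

At Y = 16525: Q = 409.084.
dQ/dY = 2.7/(2√Y) = 0.0105018 at this income.
η = (dQ/dY)·(Y/Q) = 0.0105018 × (16525/409.084) = 0.42.

0.42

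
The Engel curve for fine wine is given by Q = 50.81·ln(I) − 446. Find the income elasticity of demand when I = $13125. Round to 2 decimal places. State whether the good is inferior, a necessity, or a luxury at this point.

1.42 (luxury)

At I = 13125: Q = 35.794.
dQ/dI = 50.81/I = 0.00387124 at this income.
η = (dQ/dI)·(I/Q) = 0.00387124 × (13125/35.794) = 1.42.
Since η > 1, the good is a luxury.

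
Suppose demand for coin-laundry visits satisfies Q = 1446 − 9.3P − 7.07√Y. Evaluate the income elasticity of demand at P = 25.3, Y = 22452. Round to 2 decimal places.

At P = 25.3, Y = 22452: Q = 151.342.
Holding P constant, ∂Q/∂Y = -7.07/(2√Y) = -0.0235918.
η_Y = (∂Q/∂Y)·(Y/Q) = -0.0235918 × (22452/151.342) = -3.50.

-3.50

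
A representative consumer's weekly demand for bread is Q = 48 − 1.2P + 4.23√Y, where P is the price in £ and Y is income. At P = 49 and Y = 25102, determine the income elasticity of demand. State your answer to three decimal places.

0.508

At P = 49, Y = 25102: Q = 659.385.
Holding P constant, ∂Q/∂Y = 4.23/(2√Y) = 0.0133492.
η_Y = (∂Q/∂Y)·(Y/Q) = 0.0133492 × (25102/659.385) = 0.508.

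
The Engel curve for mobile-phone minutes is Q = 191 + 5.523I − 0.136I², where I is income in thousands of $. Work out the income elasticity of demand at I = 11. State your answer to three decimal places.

0.118

At I = 11: Q = 235.2970.
dQ/dI = 5.523 − 0.272I = 2.53100.
η = (dQ/dI)·(I/Q) = 2.53100 × (11/235.2970) = 0.118.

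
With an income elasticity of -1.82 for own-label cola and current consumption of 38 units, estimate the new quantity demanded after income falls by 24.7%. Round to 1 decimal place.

55.1

%ΔQ ≈ η × %ΔI = -1.82 × (-24.7%) = 44.954%.
New Q ≈ 38 × (1 + 0.44954) = 55.1.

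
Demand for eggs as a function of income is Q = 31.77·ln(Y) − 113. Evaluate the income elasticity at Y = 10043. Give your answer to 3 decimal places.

0.177

At Y = 10043: Q = 179.749.
dQ/dY = 31.77/Y = 0.0031634 at this income.
η = (dQ/dY)·(Y/Q) = 0.0031634 × (10043/179.749) = 0.177.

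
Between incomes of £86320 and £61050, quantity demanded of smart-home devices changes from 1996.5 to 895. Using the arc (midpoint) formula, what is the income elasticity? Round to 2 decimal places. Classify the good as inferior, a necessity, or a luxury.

2.22 (luxury)

ΔQ = 895 − 1996.5 = -1101.5; midpoint Q̄ = (1996.5 + 895)/2 = 1445.75.
ΔI = 61050 − 86320 = -25270; midpoint Ī = (86320 + 61050)/2 = 73685.
η = (ΔQ/Q̄) ÷ (ΔI/Ī) = (-1101.5/1445.75) ÷ (-25270/73685) = 2.22.
η > 1 ⇒ luxury.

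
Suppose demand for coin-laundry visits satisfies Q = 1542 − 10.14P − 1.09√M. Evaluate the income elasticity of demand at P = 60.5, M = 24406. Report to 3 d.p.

-0.112

At P = 60.5, M = 24406: Q = 758.246.
Holding P constant, ∂Q/∂M = -1.09/(2√M) = -0.00348858.
η_M = (∂Q/∂M)·(M/Q) = -0.00348858 × (24406/758.246) = -0.112.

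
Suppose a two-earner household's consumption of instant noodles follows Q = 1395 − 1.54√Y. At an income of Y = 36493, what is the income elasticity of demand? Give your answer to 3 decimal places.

-0.134

At Y = 36493: Q = 1100.812.
dQ/dY = -1.54/(2√Y) = -0.00403075 at this income.
η = (dQ/dY)·(Y/Q) = -0.00403075 × (36493/1100.812) = -0.134.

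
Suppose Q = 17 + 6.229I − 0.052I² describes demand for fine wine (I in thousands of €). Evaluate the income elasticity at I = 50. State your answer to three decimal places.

0.259

At I = 50: Q = 198.4500.
dQ/dI = 6.229 − 0.104I = 1.02900.
η = (dQ/dI)·(I/Q) = 1.02900 × (50/198.4500) = 0.259.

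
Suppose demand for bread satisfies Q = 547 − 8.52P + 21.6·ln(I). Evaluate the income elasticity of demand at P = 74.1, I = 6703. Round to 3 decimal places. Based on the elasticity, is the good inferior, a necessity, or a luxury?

0.204 (necessity)

At P = 74.1, I = 6703: Q = 105.971.
Holding P constant, ∂Q/∂I = 21.6/I = 0.00322244.
η_I = (∂Q/∂I)·(I/Q) = 0.00322244 × (6703/105.971) = 0.204.
Since 0 < η < 1, this is a necessity.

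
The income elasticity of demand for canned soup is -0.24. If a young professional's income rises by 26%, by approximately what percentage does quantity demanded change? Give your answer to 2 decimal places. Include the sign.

%ΔQ ≈ η × %ΔI = -0.24 × 26% = -6.24%.

-6.24%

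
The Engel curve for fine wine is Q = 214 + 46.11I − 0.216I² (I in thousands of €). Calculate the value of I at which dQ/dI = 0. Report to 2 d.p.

dQ/dI = 46.11 − 0.432I.
The good is inferior where dQ/dI < 0. Setting dQ/dI = 0 gives I = 46.11 / 0.432 = 106.74.

106.74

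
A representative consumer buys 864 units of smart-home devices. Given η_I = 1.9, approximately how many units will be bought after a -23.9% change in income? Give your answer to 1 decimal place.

471.7

%ΔQ ≈ η × %ΔI = 1.9 × (-23.9%) = -45.41%.
New Q ≈ 864 × (1 − 0.4541) = 471.7.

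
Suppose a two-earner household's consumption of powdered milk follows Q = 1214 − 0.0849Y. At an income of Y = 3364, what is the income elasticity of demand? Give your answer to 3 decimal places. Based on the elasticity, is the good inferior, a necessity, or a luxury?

At Y = 3364: Q = 928.396.
dQ/dY = −0.0849.
η = (dQ/dY)·(Y/Q) = -0.0849 × (3364/928.396) = -0.308.
Since η < 0, the good is an inferior good.

-0.308 (inferior good)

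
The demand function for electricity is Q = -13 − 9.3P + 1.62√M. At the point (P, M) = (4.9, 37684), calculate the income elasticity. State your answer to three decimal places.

At P = 4.9, M = 37684: Q = 255.910.
Holding P constant, ∂Q/∂M = 1.62/(2√M) = 0.0041726.
η_M = (∂Q/∂M)·(M/Q) = 0.0041726 × (37684/255.910) = 0.614.

0.614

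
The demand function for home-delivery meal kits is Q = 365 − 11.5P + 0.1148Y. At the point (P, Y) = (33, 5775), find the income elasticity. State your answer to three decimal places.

1.022

At P = 33, Y = 5775: Q = 648.470.
Holding P constant, ∂Q/∂Y = 0.1148.
η_Y = (∂Q/∂Y)·(Y/Q) = 0.1148 × (5775/648.470) = 1.022.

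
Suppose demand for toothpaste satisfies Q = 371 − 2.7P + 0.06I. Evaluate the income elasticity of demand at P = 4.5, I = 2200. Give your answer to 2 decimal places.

0.27

At P = 4.5, I = 2200: Q = 490.850.
Holding P constant, ∂Q/∂I = 0.06.
η_I = (∂Q/∂I)·(I/Q) = 0.06 × (2200/490.850) = 0.27.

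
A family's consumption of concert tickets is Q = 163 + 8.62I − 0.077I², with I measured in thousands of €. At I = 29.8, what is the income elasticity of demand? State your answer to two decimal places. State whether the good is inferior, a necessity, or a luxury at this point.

At I = 29.8: Q = 351.4969.
dQ/dI = 8.62 − 0.154I = 4.03080.
η = (dQ/dI)·(I/Q) = 4.03080 × (29.8/351.4969) = 0.34.
0 < η < 1 ⇒ necessity.

0.34 (necessity)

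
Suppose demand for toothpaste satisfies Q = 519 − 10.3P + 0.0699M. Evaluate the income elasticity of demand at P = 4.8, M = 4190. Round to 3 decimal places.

At P = 4.8, M = 4190: Q = 762.441.
Holding P constant, ∂Q/∂M = 0.0699.
η_M = (∂Q/∂M)·(M/Q) = 0.0699 × (4190/762.441) = 0.384.

0.384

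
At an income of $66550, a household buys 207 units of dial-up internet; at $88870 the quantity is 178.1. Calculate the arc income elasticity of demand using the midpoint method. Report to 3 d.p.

ΔQ = 178.1 − 207 = -28.9; midpoint Q̄ = (207 + 178.1)/2 = 192.55.
ΔI = 88870 − 66550 = 22320; midpoint Ī = (66550 + 88870)/2 = 77710.
η = (ΔQ/Q̄) ÷ (ΔI/Ī) = (-28.9/192.55) ÷ (22320/77710) = -0.523.

-0.523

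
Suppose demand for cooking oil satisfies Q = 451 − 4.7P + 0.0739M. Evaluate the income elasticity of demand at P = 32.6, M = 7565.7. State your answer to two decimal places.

At P = 32.6, M = 7565.7: Q = 856.885.
Holding P constant, ∂Q/∂M = 0.0739.
η_M = (∂Q/∂M)·(M/Q) = 0.0739 × (7565.7/856.885) = 0.65.

0.65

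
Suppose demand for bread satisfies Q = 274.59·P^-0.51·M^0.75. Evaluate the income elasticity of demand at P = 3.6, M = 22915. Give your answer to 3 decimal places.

0.750

For a multiplicative demand Q = A·P^α·M^β, the income elasticity is β everywhere.
Here β = 0.75, so η = 0.750.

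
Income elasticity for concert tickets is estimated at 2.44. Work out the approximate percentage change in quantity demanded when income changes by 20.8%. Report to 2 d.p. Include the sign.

50.75%

%ΔQ ≈ η × %ΔI = 2.44 × 20.8% = 50.75%.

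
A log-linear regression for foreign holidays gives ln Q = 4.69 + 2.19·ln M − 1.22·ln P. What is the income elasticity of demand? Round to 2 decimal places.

In a log-linear demand, the coefficient on ln M is the income elasticity.
So η = 2.19.

2.19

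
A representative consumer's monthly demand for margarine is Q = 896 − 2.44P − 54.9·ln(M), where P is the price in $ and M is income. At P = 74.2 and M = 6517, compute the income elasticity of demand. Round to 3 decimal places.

At P = 74.2, M = 6517: Q = 232.811.
Holding P constant, ∂Q/∂M = -54.9/M = -0.00842412.
η_M = (∂Q/∂M)·(M/Q) = -0.00842412 × (6517/232.811) = -0.236.

-0.236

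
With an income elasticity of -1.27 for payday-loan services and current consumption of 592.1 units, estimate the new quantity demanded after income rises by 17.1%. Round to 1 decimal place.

%ΔQ ≈ η × %ΔI = -1.27 × 17.1% = -21.717%.
New Q ≈ 592.1 × (1 − 0.21717) = 463.5.

463.5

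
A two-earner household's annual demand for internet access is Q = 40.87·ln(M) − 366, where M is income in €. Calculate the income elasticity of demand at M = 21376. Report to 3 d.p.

At M = 21376: Q = 41.475.
dQ/dM = 40.87/M = 0.00191196 at this income.
η = (dQ/dM)·(M/Q) = 0.00191196 × (21376/41.475) = 0.985.

0.985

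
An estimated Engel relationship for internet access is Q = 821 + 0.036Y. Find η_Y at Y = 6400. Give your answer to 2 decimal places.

0.22

At Y = 6400: Q = 1051.400.
dQ/dY = 0.036.
η = (dQ/dY)·(Y/Q) = 0.036 × (6400/1051.400) = 0.22.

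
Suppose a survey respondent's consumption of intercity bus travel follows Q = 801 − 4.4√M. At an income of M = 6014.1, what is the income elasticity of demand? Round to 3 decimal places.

At M = 6014.1: Q = 459.777.
dQ/dM = -4.4/(2√M) = -0.0283686 at this income.
η = (dQ/dM)·(M/Q) = -0.0283686 × (6014.1/459.777) = -0.371.

-0.371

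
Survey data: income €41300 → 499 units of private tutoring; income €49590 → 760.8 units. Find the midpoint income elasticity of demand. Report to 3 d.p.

ΔQ = 760.8 − 499 = 261.8; midpoint Q̄ = (499 + 760.8)/2 = 629.9.
ΔI = 49590 − 41300 = 8290; midpoint Ī = (41300 + 49590)/2 = 45445.
η = (ΔQ/Q̄) ÷ (ΔI/Ī) = (261.8/629.9) ÷ (8290/45445) = 2.278.

2.278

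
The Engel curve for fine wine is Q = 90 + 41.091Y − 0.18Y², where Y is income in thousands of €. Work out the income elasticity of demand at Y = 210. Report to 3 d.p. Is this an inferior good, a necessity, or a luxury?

-9.278 (inferior good)

At Y = 210: Q = 781.1100.
dQ/dY = 41.091 − 0.36Y = -34.50900.
η = (dQ/dY)·(Y/Q) = -34.50900 × (210/781.1100) = -9.278.
η < 0 ⇒ inferior good.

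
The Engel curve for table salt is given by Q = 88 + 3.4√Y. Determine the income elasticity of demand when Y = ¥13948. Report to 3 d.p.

0.410

At Y = 13948: Q = 489.546.
dQ/dY = 3.4/(2√Y) = 0.0143944 at this income.
η = (dQ/dY)·(Y/Q) = 0.0143944 × (13948/489.546) = 0.410.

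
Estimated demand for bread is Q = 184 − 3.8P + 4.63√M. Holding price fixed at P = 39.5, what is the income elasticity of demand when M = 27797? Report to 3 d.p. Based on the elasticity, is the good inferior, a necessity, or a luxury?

At P = 39.5, M = 27797: Q = 805.834.
Holding P constant, ∂Q/∂M = 4.63/(2√M) = 0.0138852.
η_M = (∂Q/∂M)·(M/Q) = 0.0138852 × (27797/805.834) = 0.479.
Since 0 < η < 1, this is a necessity.

0.479 (necessity)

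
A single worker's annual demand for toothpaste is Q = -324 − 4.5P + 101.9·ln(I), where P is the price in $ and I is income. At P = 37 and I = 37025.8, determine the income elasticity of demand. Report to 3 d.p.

0.175

At P = 37, I = 37025.8: Q = 581.424.
Holding P constant, ∂Q/∂I = 101.9/I = 0.00275213.
η_I = (∂Q/∂I)·(I/Q) = 0.00275213 × (37025.8/581.424) = 0.175.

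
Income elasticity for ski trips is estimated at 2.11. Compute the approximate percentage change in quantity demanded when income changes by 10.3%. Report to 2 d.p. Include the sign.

%ΔQ ≈ η × %ΔI = 2.11 × 10.3% = 21.73%.

21.73%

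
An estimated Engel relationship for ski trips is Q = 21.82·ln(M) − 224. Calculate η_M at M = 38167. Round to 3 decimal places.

3.522

At M = 38167: Q = 6.195.
dQ/dM = 21.82/M = 0.000571698 at this income.
η = (dQ/dM)·(M/Q) = 0.000571698 × (38167/6.195) = 3.522.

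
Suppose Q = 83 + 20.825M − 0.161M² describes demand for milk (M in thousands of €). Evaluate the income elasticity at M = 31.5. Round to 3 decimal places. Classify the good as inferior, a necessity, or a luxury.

At M = 31.5: Q = 579.2352.
dQ/dM = 20.825 − 0.322M = 10.68200.
η = (dQ/dM)·(M/Q) = 10.68200 × (31.5/579.2352) = 0.581.
0 < η < 1 ⇒ necessity.

0.581 (necessity)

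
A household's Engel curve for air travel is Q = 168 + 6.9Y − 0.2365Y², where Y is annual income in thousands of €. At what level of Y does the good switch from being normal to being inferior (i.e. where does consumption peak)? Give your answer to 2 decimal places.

dQ/dY = 6.9 − 0.473Y.
The good is inferior where dQ/dY < 0. Setting dQ/dY = 0 gives Y = 6.9 / 0.473 = 14.59.

14.59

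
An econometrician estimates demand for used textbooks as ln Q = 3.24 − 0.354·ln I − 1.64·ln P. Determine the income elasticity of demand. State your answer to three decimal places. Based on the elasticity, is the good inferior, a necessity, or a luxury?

-0.354 (inferior good)

In a log-linear demand, the coefficient on ln I is the income elasticity.
So η = -0.354.
η < 0 ⇒ inferior good.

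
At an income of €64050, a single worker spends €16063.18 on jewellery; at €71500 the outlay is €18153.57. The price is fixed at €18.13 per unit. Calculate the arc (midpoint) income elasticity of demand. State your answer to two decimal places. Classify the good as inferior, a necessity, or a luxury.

1.11 (luxury)

With a constant price, Q₁ = 16063.18/18.13 = 886.000 and Q₂ = 18153.57/18.13 = 1001.300 (equivalently, work directly with expenditure since P cancels).
Midpoint %ΔQ = (18153.57 − 16063.18)/17108.38 = 0.12219; midpoint %ΔI = (71500 − 64050)/67775 = 0.10992.
η = 0.12219 / 0.10992 = 1.11.
η > 1 ⇒ luxury.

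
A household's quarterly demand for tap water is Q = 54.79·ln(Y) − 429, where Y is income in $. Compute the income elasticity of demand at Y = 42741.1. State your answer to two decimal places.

0.35

At Y = 42741.1: Q = 155.221.
dQ/dY = 54.79/Y = 0.0012819 at this income.
η = (dQ/dY)·(Y/Q) = 0.0012819 × (42741.1/155.221) = 0.35.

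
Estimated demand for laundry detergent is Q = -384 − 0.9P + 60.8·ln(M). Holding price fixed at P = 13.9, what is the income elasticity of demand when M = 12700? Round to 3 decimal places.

At P = 13.9, M = 12700: Q = 178.011.
Holding P constant, ∂Q/∂M = 60.8/M = 0.0047874.
η_M = (∂Q/∂M)·(M/Q) = 0.0047874 × (12700/178.011) = 0.342.

0.342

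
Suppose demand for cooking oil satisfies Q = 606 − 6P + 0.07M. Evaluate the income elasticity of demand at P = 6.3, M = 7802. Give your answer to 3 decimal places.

0.490

At P = 6.3, M = 7802: Q = 1114.340.
Holding P constant, ∂Q/∂M = 0.07.
η_M = (∂Q/∂M)·(M/Q) = 0.07 × (7802/1114.340) = 0.490.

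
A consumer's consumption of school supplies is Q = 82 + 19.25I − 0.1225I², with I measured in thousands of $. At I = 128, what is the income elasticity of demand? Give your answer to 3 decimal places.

-2.876

At I = 128: Q = 538.9600.
dQ/dI = 19.25 − 0.245I = -12.11000.
η = (dQ/dI)·(I/Q) = -12.11000 × (128/538.9600) = -2.876.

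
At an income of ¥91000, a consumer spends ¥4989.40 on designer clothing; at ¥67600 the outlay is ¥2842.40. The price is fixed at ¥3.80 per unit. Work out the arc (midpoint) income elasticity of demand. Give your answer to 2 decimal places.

With a constant price, Q₁ = 4989.40/3.80 = 1313.000 and Q₂ = 2842.40/3.80 = 748.000 (equivalently, work directly with expenditure since P cancels).
Midpoint %ΔQ = (2842.40 − 4989.40)/3915.90 = -0.54828; midpoint %ΔI = (67600 − 91000)/79300 = -0.29508.
η = -0.54828 / -0.29508 = 1.86.

1.86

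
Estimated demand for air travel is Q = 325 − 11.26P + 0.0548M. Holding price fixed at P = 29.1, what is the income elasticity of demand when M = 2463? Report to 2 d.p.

1.02

At P = 29.1, M = 2463: Q = 132.306.
Holding P constant, ∂Q/∂M = 0.0548.
η_M = (∂Q/∂M)·(M/Q) = 0.0548 × (2463/132.306) = 1.02.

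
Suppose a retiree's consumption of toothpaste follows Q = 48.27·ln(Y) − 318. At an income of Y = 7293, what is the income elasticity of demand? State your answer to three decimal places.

At Y = 7293: Q = 111.346.
dQ/dY = 48.27/Y = 0.00661868 at this income.
η = (dQ/dY)·(Y/Q) = 0.00661868 × (7293/111.346) = 0.434.

0.434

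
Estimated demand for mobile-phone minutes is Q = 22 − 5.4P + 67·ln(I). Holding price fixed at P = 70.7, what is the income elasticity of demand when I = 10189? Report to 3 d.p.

0.259

At P = 70.7, I = 10189: Q = 258.567.
Holding P constant, ∂Q/∂I = 67/I = 0.00657572.
η_I = (∂Q/∂I)·(I/Q) = 0.00657572 × (10189/258.567) = 0.259.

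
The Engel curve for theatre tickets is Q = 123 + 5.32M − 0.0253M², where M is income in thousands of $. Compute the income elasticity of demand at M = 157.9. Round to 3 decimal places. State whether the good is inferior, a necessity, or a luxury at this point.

At M = 157.9: Q = 332.2380.
dQ/dM = 5.32 − 0.0506M = -2.66974.
η = (dQ/dM)·(M/Q) = -2.66974 × (157.9/332.2380) = -1.269.
η < 0 ⇒ inferior good.

-1.269 (inferior good)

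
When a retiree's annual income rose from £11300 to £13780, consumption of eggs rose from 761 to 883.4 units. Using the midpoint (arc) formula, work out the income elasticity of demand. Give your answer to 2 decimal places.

ΔQ = 883.4 − 761 = 122.4; midpoint Q̄ = (761 + 883.4)/2 = 822.2.
ΔI = 13780 − 11300 = 2480; midpoint Ī = (11300 + 13780)/2 = 12540.
η = (ΔQ/Q̄) ÷ (ΔI/Ī) = (122.4/822.2) ÷ (2480/12540) = 0.75.

0.75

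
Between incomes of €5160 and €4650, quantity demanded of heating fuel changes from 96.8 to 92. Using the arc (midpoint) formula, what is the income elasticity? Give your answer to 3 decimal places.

0.489

ΔQ = 92 − 96.8 = -4.8; midpoint Q̄ = (96.8 + 92)/2 = 94.4.
ΔI = 4650 − 5160 = -510; midpoint Ī = (5160 + 4650)/2 = 4905.
η = (ΔQ/Q̄) ÷ (ΔI/Ī) = (-4.8/94.4) ÷ (-510/4905) = 0.489.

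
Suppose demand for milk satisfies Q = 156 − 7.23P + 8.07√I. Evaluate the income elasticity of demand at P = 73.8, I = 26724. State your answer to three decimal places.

0.700

At P = 73.8, I = 26724: Q = 941.667.
Holding P constant, ∂Q/∂I = 8.07/(2√I) = 0.0246827.
η_I = (∂Q/∂I)·(I/Q) = 0.0246827 × (26724/941.667) = 0.700.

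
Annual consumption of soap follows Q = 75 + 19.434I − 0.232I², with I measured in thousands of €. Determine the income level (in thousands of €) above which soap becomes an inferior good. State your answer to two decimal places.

41.88

dQ/dI = 19.434 − 0.464I.
The good is inferior where dQ/dI < 0. Setting dQ/dI = 0 gives I = 19.434 / 0.464 = 41.88.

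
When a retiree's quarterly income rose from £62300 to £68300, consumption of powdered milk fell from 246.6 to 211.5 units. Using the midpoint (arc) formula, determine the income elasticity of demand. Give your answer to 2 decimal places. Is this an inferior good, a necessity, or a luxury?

ΔQ = 211.5 − 246.6 = -35.1; midpoint Q̄ = (246.6 + 211.5)/2 = 229.05.
ΔI = 68300 − 62300 = 6000; midpoint Ī = (62300 + 68300)/2 = 65300.
η = (ΔQ/Q̄) ÷ (ΔI/Ī) = (-35.1/229.05) ÷ (6000/65300) = -1.67.
η < 0 ⇒ inferior good.

-1.67 (inferior good)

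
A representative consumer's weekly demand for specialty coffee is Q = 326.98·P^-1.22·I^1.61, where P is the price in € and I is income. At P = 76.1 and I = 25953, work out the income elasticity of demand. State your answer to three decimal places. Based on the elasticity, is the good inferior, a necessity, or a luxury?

For a multiplicative demand Q = A·P^α·I^β, the income elasticity is β everywhere.
Here β = 1.61, so η = 1.610.
Since η > 1, this is a luxury.

1.610 (luxury)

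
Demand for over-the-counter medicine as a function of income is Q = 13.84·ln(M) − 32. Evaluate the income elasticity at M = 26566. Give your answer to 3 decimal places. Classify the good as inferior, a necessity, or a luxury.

At M = 26566: Q = 108.993.
dQ/dM = 13.84/M = 0.000520967 at this income.
η = (dQ/dM)·(M/Q) = 0.000520967 × (26566/108.993) = 0.127.
Since 0 < η < 1, the good is a necessity.

0.127 (necessity)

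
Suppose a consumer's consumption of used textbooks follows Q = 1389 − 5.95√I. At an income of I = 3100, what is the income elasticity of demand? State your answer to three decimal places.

At I = 3100: Q = 1057.718.
dQ/dI = -5.95/(2√I) = -0.0534326 at this income.
η = (dQ/dI)·(I/Q) = -0.0534326 × (3100/1057.718) = -0.157.

-0.157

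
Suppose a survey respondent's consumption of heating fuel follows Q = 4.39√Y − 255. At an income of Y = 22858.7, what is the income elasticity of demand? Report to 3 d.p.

At Y = 22858.7: Q = 408.728.
dQ/dY = 4.39/(2√Y) = 0.0145181 at this income.
η = (dQ/dY)·(Y/Q) = 0.0145181 × (22858.7/408.728) = 0.812.

0.812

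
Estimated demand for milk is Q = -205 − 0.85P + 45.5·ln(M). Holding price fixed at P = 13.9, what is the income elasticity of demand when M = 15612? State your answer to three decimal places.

0.204

At P = 13.9, M = 15612: Q = 222.524.
Holding P constant, ∂Q/∂M = 45.5/M = 0.00291442.
η_M = (∂Q/∂M)·(M/Q) = 0.00291442 × (15612/222.524) = 0.204.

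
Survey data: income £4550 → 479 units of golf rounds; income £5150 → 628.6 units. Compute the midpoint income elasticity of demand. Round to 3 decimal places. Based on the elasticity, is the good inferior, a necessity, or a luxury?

2.184 (luxury)

ΔQ = 628.6 − 479 = 149.6; midpoint Q̄ = (479 + 628.6)/2 = 553.8.
ΔI = 5150 − 4550 = 600; midpoint Ī = (4550 + 5150)/2 = 4850.
η = (ΔQ/Q̄) ÷ (ΔI/Ī) = (149.6/553.8) ÷ (600/4850) = 2.184.
η > 1 ⇒ luxury.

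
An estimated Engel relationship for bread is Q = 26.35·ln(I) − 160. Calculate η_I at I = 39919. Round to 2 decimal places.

At I = 39919: Q = 119.168.
dQ/dI = 26.35/I = 0.000660087 at this income.
η = (dQ/dI)·(I/Q) = 0.000660087 × (39919/119.168) = 0.22.

0.22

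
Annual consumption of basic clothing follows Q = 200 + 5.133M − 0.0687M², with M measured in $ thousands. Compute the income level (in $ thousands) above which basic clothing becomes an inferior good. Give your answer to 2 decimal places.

dQ/dM = 5.133 − 0.1374M.
The good is inferior where dQ/dM < 0. Setting dQ/dM = 0 gives M = 5.133 / 0.1374 = 37.36.

37.36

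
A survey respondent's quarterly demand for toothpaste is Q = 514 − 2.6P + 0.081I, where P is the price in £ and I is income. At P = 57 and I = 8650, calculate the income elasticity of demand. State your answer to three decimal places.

At P = 57, I = 8650: Q = 1066.450.
Holding P constant, ∂Q/∂I = 0.081.
η_I = (∂Q/∂I)·(I/Q) = 0.081 × (8650/1066.450) = 0.657.

0.657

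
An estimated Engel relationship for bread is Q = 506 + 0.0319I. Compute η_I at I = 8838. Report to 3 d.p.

0.358

At I = 8838: Q = 787.932.
dQ/dI = 0.0319.
η = (dQ/dI)·(I/Q) = 0.0319 × (8838/787.932) = 0.358.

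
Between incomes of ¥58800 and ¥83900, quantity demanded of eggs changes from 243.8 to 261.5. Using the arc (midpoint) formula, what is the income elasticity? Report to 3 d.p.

0.199

ΔQ = 261.5 − 243.8 = 17.7; midpoint Q̄ = (243.8 + 261.5)/2 = 252.65.
ΔI = 83900 − 58800 = 25100; midpoint Ī = (58800 + 83900)/2 = 71350.
η = (ΔQ/Q̄) ÷ (ΔI/Ī) = (17.7/252.65) ÷ (25100/71350) = 0.199.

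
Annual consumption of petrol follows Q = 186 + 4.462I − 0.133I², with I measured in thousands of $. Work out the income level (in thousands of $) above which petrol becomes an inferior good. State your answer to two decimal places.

16.77

dQ/dI = 4.462 − 0.266I.
The good is inferior where dQ/dI < 0. Setting dQ/dI = 0 gives I = 4.462 / 0.266 = 16.77.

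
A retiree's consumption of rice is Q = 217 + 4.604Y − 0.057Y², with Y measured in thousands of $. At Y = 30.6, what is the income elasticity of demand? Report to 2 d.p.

At Y = 30.6: Q = 304.5099.
dQ/dY = 4.604 − 0.114Y = 1.11560.
η = (dQ/dY)·(Y/Q) = 1.11560 × (30.6/304.5099) = 0.11.

0.11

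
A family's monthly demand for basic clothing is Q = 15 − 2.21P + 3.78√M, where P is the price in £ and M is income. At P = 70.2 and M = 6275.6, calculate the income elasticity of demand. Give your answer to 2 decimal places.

0.94

At P = 70.2, M = 6275.6: Q = 159.305.
Holding P constant, ∂Q/∂M = 3.78/(2√M) = 0.023858.
η_M = (∂Q/∂M)·(M/Q) = 0.023858 × (6275.6/159.305) = 0.94.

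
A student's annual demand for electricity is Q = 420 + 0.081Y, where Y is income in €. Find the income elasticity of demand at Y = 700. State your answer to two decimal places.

0.12

At Y = 700: Q = 476.700.
dQ/dY = 0.081.
η = (dQ/dY)·(Y/Q) = 0.081 × (700/476.700) = 0.12.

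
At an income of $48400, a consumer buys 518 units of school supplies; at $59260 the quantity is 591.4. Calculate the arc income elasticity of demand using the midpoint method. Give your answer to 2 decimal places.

0.66

ΔQ = 591.4 − 518 = 73.4; midpoint Q̄ = (518 + 591.4)/2 = 554.7.
ΔI = 59260 − 48400 = 10860; midpoint Ī = (48400 + 59260)/2 = 53830.
η = (ΔQ/Q̄) ÷ (ΔI/Ī) = (73.4/554.7) ÷ (10860/53830) = 0.66.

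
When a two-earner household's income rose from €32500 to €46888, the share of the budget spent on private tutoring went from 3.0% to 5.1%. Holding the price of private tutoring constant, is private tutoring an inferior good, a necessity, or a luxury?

luxury

The budget share rises as income rises, so η > 1.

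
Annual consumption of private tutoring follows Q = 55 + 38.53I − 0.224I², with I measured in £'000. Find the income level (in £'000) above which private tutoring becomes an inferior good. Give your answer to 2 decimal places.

dQ/dI = 38.53 − 0.448I.
The good is inferior where dQ/dI < 0. Setting dQ/dI = 0 gives I = 38.53 / 0.448 = 86.00.

86.00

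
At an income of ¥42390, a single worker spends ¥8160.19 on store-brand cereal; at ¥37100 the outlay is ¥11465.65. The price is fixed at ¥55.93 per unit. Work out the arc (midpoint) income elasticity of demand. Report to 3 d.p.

-2.531

With a constant price, Q₁ = 8160.19/55.93 = 145.900 and Q₂ = 11465.65/55.93 = 205.000 (equivalently, work directly with expenditure since P cancels).
Midpoint %ΔQ = (11465.65 − 8160.19)/9812.92 = 0.33685; midpoint %ΔI = (37100 − 42390)/39745 = -0.13310.
η = 0.33685 / -0.13310 = -2.531.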